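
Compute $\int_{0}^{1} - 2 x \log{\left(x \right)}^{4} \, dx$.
$- \frac{3}{2}$

Consider the simpler parametrised integral
$$J(a) = \int_{0}^{1} - 2 x^{a} \, dx = - \frac{2}{a + 1}.$$

Differentiating under the integral sign brings down a factor of $\ln x$:
$$\frac{dJ}{da} = \int_{0}^{1} - 2 x^{a} \log{\left(x \right)} \, dx = \frac{2}{\left(a + 1\right)^{2}}.$$

Repeating $4$ times in total — each differentiation brings down another $\ln x$ — gives
$$\frac{d^{4}J}{da^{4}} = \int_{0}^{1} - 2 x^{a} \log{\left(x \right)}^{4} \, dx = - \frac{48}{\left(a + 1\right)^{5}},$$
and the integrand here is exactly the target integrand, so $I = - \frac{48}{\left(a + 1\right)^{5}}$.

Setting $a = 1$:
$$I = - \frac{3}{2}.$$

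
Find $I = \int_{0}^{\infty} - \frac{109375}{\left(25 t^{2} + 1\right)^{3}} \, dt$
$- \frac{65625 \pi}{16}$

Recall the elementary integral
$$J(a) = \int_{0}^{\infty} - \frac{7}{a^{2} + t^{2}} \, dt = - \frac{7 \pi}{2 a}.$$

Differentiating under the integral sign with respect to $a$,
$$\frac{dJ}{da} = \int_{0}^{\infty} \frac{14 a}{\left(a^{2} + t^{2}\right)^{2}} \, dt = \frac{7 \pi}{2 a^{2}},$$
so $\int_{0}^{\infty} - \frac{7}{\left(a^{2} + t^{2}\right)^{2}} \, dt = - \frac{7 \pi}{4 a^{3}}$.

Repeating — each differentiation of $1/(t^2+a^2)^j$ produces $-2ja/(t^2+a^2)^{j+1}$ — and dividing through by $-2ja$ at each step yields, after $2$ differentiations in total,
$$\int_{0}^{\infty} - \frac{7}{\left(a^{2} + t^{2}\right)^{3}} \, dt = - \frac{21 \pi}{16 a^{5}}.$$

Setting $a = \frac{1}{5}$:
$$I = - \frac{65625 \pi}{16}.$$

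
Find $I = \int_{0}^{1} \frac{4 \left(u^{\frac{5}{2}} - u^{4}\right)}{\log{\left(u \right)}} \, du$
$- \log{\left(\frac{10000}{2401} \right)}$

Introduce a parameter $a$ in the exponent: let $I(a) = \int_{0}^{1} \frac{4 \left(u^{\frac{5}{2}} - u^{a}\right)}{\log{\left(u \right)}} \, du$.

Since $\dfrac{\partial}{\partial a}\,u^{a} = u^{a} \ln u$, the $\ln u$ in the denominator cancels and
$$\frac{dI}{da} = \int_{0}^{1} -4 u^{a} \, du = -4 \left[\frac{u^{a+1}}{a+1}\right]_0^1 = - \frac{4}{a + 1}.$$

Integrating with respect to $a$ gives $I(a) = - \log{\left(\frac{16 \left(a + 1\right)^{4}}{2401} \right)} + C$.

At $a = \frac{5}{2}$ the integrand is identically $0$, so $I(\frac{5}{2}) = 0$. The closed form gives $0$, hence $C = 0$.

Setting $a = 4$:
$$I = - \log{\left(\frac{10000}{2401} \right)}.$$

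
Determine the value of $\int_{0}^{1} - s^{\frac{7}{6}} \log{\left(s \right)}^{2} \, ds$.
$- \frac{432}{2197}$

Start from the elementary integral
$$J(a) = \int_{0}^{1} - s^{a} \, ds = - \frac{1}{a + 1}.$$

Differentiating under the integral sign brings down a factor of $\ln s$:
$$\frac{dJ}{da} = \int_{0}^{1} - s^{a} \log{\left(s \right)} \, ds = \frac{1}{\left(a + 1\right)^{2}}.$$

Repeating twice in total — each differentiation brings down another $\ln s$ — gives
$$\frac{d^{2}J}{da^{2}} = \int_{0}^{1} - s^{a} \log{\left(s \right)}^{2} \, ds = - \frac{2}{\left(a + 1\right)^{3}},$$
and the integrand here is exactly the target integrand, so $I = - \frac{2}{\left(a + 1\right)^{3}}$.

Setting $a = \frac{7}{6}$:
$$I = - \frac{432}{2197}.$$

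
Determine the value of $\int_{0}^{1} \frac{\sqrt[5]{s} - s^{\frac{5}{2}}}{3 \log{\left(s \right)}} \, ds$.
$- \frac{\log{\left(35 \right)}}{3} + \frac{\log{\left(12 \right)}}{3}$

Introduce a parameter $a$ in the exponent: let $I(a) = \int_{0}^{1} \frac{- s^{\frac{5}{2}} + s^{a}}{3 \log{\left(s \right)}} \, ds$.

Since $\dfrac{\partial}{\partial a}\,s^{a} = s^{a} \ln s$, the $\ln s$ in the denominator cancels and
$$\frac{dI}{da} = \int_{0}^{1} \frac{1}{3} s^{a} \, ds = \frac{1}{3} \left[\frac{s^{a+1}}{a+1}\right]_0^1 = \frac{1}{3 \left(a + 1\right)}.$$

Integrating with respect to $a$ gives $I(a) = \frac{\log{\left(a + 1 \right)}}{3} - \frac{\log{\left(7 \right)}}{3} + \frac{\log{\left(2 \right)}}{3} + C$.

At $a = \frac{5}{2}$ the integrand is identically $0$, so $I(\frac{5}{2}) = 0$. The closed form gives $0$, hence $C = 0$.

Setting $a = \frac{1}{5}$:
$$I = - \frac{\log{\left(35 \right)}}{3} + \frac{\log{\left(12 \right)}}{3}.$$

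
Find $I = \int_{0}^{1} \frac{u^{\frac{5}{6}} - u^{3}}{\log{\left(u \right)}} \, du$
$- \log{\left(24 \right)} + \log{\left(11 \right)}$

Replace the exponent $3$ by a parameter $a$: let $I(a) = \int_{0}^{1} \frac{u^{\frac{5}{6}} - u^{a}}{\log{\left(u \right)}} \, du$.

Since $\dfrac{\partial}{\partial a}\,u^{a} = u^{a} \ln u$, the $\ln u$ in the denominator cancels and
$$\frac{dI}{da} = \int_{0}^{1} -1 u^{a} \, du = -1 \left[\frac{u^{a+1}}{a+1}\right]_0^1 = - \frac{1}{a + 1}.$$

Integrating with respect to $a$ gives $I(a) = - \log{\left(\frac{6 a}{11} + \frac{6}{11} \right)} + C$.

At $a = \frac{5}{6}$ the integrand is identically $0$, so $I(\frac{5}{6}) = 0$. The closed form gives $0$, hence $C = 0$.

Setting $a = 3$:
$$I = - \log{\left(24 \right)} + \log{\left(11 \right)}.$$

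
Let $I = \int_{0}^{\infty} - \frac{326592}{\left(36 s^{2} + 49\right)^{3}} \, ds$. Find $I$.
$- \frac{1458 \pi}{2401}$

Start from the standard arctangent integral
$$J(a) = \int_{0}^{\infty} - \frac{7}{a^{2} + s^{2}} \, ds = - \frac{7 \pi}{2 a}.$$

Differentiating under the integral sign with respect to $a$,
$$\frac{dJ}{da} = \int_{0}^{\infty} \frac{14 a}{\left(a^{2} + s^{2}\right)^{2}} \, ds = \frac{7 \pi}{2 a^{2}},$$
so $\int_{0}^{\infty} - \frac{7}{\left(a^{2} + s^{2}\right)^{2}} \, ds = - \frac{7 \pi}{4 a^{3}}$.

Repeating — each differentiation of $1/(s^2+a^2)^j$ produces $-2ja/(s^2+a^2)^{j+1}$ — and dividing through by $-2ja$ at each step yields, after $2$ differentiations in total,
$$\int_{0}^{\infty} - \frac{7}{\left(a^{2} + s^{2}\right)^{3}} \, ds = - \frac{21 \pi}{16 a^{5}}.$$

Setting $a = \frac{7}{6}$:
$$I = - \frac{1458 \pi}{2401}.$$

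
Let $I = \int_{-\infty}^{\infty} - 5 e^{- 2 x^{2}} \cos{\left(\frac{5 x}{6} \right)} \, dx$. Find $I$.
$- \frac{5 \sqrt{2} \sqrt{\pi}}{2 e^{\frac{25}{288}}}$

Treat the cosine frequency as a parameter and define $I(b) = \int_{-\infty}^{\infty} - 5 e^{- 2 x^{2}} \cos{\left(b x \right)} \, dx$.

Differentiating under the integral sign,
$$I'(b) = \int_{-\infty}^{\infty} 5 x e^{- 2 x^{2}} \sin{\left(b x \right)} \, dx.$$

Integrate $\int_{-\infty}^{\infty} x \sin(b x)\, e^{- 2 x^{2}}\, dx$ by parts with $u = \sin(b x)$ and $dv = x\, e^{- 2 x^{2}}\, dx$, giving $v = - \frac{e^{- 2 x^{2}}}{4}$. The boundary term vanishes and
$$\int_{-\infty}^{\infty} x \sin(b x)\, e^{- 2 x^{2}}\, dx = \frac{b}{4} \int_{-\infty}^{\infty} \cos(b x)\, e^{- 2 x^{2}}\, dx,$$
so $I'(b) = - \frac{b}{4}\, I(b)$.

This is a separable first-order ODE; solving with the initial condition $I(0) = \int_{-\infty}^{\infty} - 5 e^{- 2 x^{2}}\,dx = - \frac{5 \sqrt{2} \sqrt{\pi}}{2}$ gives
$$I(b) = - \frac{5 \sqrt{2} \sqrt{\pi} e^{- \frac{b^{2}}{8}}}{2}.$$

Setting $b = \frac{5}{6}$:
$$I = - \frac{5 \sqrt{2} \sqrt{\pi}}{2 e^{\frac{25}{288}}}.$$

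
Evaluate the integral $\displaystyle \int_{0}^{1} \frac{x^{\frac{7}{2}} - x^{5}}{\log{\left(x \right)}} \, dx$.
$\log{\left(\frac{3}{4} \right)}$

Consider the one-parameter family: let $I(a) = \int_{0}^{1} \frac{- x^{5} + x^{a}}{\log{\left(x \right)}} \, dx$.

Since $\dfrac{\partial}{\partial a}\,x^{a} = x^{a} \ln x$, the $\ln x$ in the denominator cancels and
$$\frac{dI}{da} = \int_{0}^{1} x^{a} \, dx = \left[\frac{x^{a+1}}{a+1}\right]_0^1 = \frac{1}{a + 1}.$$

Integrating with respect to $a$ gives $I(a) = \log{\left(\frac{a}{6} + \frac{1}{6} \right)} + C$.

At $a = 5$ the integrand is identically $0$, so $I(5) = 0$. The closed form gives $0$, hence $C = 0$.

Setting $a = \frac{7}{2}$:
$$I = \log{\left(\frac{3}{4} \right)}.$$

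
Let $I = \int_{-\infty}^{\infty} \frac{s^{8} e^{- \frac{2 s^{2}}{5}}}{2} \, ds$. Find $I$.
$\frac{65625 \sqrt{10} \sqrt{\pi}}{1024}$

Consider the simpler parametrised integral
$$J(a) = \int_{-\infty}^{\infty} \frac{e^{- a s^{2}}}{2} \, ds = \frac{\sqrt{\pi}}{2 \sqrt{a}}.$$

Differentiating under the integral sign brings down a factor of $(-s^2)$:
$$\frac{dJ}{da} = \int_{-\infty}^{\infty} - \frac{s^{2} e^{- a s^{2}}}{2} \, ds = - \frac{\sqrt{\pi}}{4 a^{\frac{3}{2}}}.$$

Repeating $4$ times in total — each differentiation brings down another $(-s^2)$ — gives
$$\frac{d^{4}J}{da^{4}} = \int_{-\infty}^{\infty} \frac{s^{8} e^{- a s^{2}}}{2} \, ds = \frac{105 \sqrt{\pi}}{32 a^{\frac{9}{2}}},$$
and the integrand here is exactly the target integrand, so $I = \frac{105 \sqrt{\pi}}{32 a^{\frac{9}{2}}}$.

Setting $a = \frac{2}{5}$:
$$I = \frac{65625 \sqrt{10} \sqrt{\pi}}{1024}.$$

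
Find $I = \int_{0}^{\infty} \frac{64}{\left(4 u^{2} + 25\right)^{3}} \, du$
$\frac{6 \pi}{3125}$

Begin with the known result
$$J(a) = \int_{0}^{\infty} \frac{1}{a^{2} + u^{2}} \, du = \frac{\pi}{2 a}.$$

Differentiating under the integral sign with respect to $a$,
$$\frac{dJ}{da} = \int_{0}^{\infty} - \frac{2 a}{\left(a^{2} + u^{2}\right)^{2}} \, du = - \frac{\pi}{2 a^{2}},$$
so $\int_{0}^{\infty} \frac{1}{\left(a^{2} + u^{2}\right)^{2}} \, du = \frac{\pi}{4 a^{3}}$.

Repeating — each differentiation of $1/(u^2+a^2)^j$ produces $-2ja/(u^2+a^2)^{j+1}$ — and dividing through by $-2ja$ at each step yields, after $2$ differentiations in total,
$$\int_{0}^{\infty} \frac{1}{\left(a^{2} + u^{2}\right)^{3}} \, du = \frac{3 \pi}{16 a^{5}}.$$

Setting $a = \frac{5}{2}$:
$$I = \frac{6 \pi}{3125}.$$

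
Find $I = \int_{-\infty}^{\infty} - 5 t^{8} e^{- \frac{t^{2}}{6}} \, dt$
$- 42525 \sqrt{6} \sqrt{\pi}$

Consider the simpler parametrised integral
$$J(a) = \int_{-\infty}^{\infty} - 5 e^{- a t^{2}} \, dt = - \frac{5 \sqrt{\pi}}{\sqrt{a}}.$$

Differentiating under the integral sign brings down a factor of $(-t^2)$:
$$\frac{dJ}{da} = \int_{-\infty}^{\infty} 5 t^{2} e^{- a t^{2}} \, dt = \frac{5 \sqrt{\pi}}{2 a^{\frac{3}{2}}}.$$

Repeating $4$ times in total — each differentiation brings down another $(-t^2)$ — gives
$$\frac{d^{4}J}{da^{4}} = \int_{-\infty}^{\infty} - 5 t^{8} e^{- a t^{2}} \, dt = - \frac{525 \sqrt{\pi}}{16 a^{\frac{9}{2}}},$$
and the integrand here is exactly the target integrand, so $I = - \frac{525 \sqrt{\pi}}{16 a^{\frac{9}{2}}}$.

Setting $a = \frac{1}{6}$:
$$I = - 42525 \sqrt{6} \sqrt{\pi}.$$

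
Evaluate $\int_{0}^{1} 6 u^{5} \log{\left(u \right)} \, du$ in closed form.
$- \frac{1}{6}$

Begin with the known integral
$$J(a) = \int_{0}^{1} 6 u^{a} \, du = \frac{6}{a + 1}.$$

Differentiating under the integral sign brings down a factor of $\ln u$:
$$\frac{dJ}{da} = \int_{0}^{1} 6 u^{a} \log{\left(u \right)} \, du = - \frac{6}{\left(a + 1\right)^{2}}.$$

The integral on the left is $I$, so $I = - \frac{6}{\left(a + 1\right)^{2}}$.

Setting $a = 5$:
$$I = - \frac{1}{6}.$$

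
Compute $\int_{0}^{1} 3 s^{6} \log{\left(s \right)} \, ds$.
$- \frac{3}{49}$

Begin with the known integral
$$J(a) = \int_{0}^{1} 3 s^{a} \, ds = \frac{3}{a + 1}.$$

Differentiating under the integral sign brings down a factor of $\ln s$:
$$\frac{dJ}{da} = \int_{0}^{1} 3 s^{a} \log{\left(s \right)} \, ds = - \frac{3}{\left(a + 1\right)^{2}}.$$

The integral on the left is $I$, so $I = - \frac{3}{\left(a + 1\right)^{2}}$.

Setting $a = 6$:
$$I = - \frac{3}{49}.$$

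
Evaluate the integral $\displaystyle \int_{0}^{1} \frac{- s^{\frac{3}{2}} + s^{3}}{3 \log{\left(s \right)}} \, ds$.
$- \frac{\log{\left(5 \right)}}{3} + \log{\left(2 \right)}$

Introduce a parameter $a$ in the exponent: let $I(a) = \int_{0}^{1} \frac{- s^{\frac{3}{2}} + s^{a}}{3 \log{\left(s \right)}} \, ds$.

Since $\dfrac{\partial}{\partial a}\,s^{a} = s^{a} \ln s$, the $\ln s$ in the denominator cancels and
$$\frac{dI}{da} = \int_{0}^{1} \frac{1}{3} s^{a} \, ds = \frac{1}{3} \left[\frac{s^{a+1}}{a+1}\right]_0^1 = \frac{1}{3 \left(a + 1\right)}.$$

Integrating with respect to $a$ gives $I(a) = \frac{\log{\left(a + 1 \right)}}{3} - \frac{\log{\left(5 \right)}}{3} + \frac{\log{\left(2 \right)}}{3} + C$.

At $a = \frac{3}{2}$ the integrand is identically $0$, so $I(\frac{3}{2}) = 0$. The closed form gives $0$, hence $C = 0$.

Setting $a = 3$:
$$I = - \frac{\log{\left(5 \right)}}{3} + \log{\left(2 \right)}.$$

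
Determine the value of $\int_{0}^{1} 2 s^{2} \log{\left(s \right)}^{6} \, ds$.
$\frac{160}{243}$

Begin with the known integral
$$J(a) = \int_{0}^{1} 2 s^{a} \, ds = \frac{2}{a + 1}.$$

Differentiating under the integral sign brings down a factor of $\ln s$:
$$\frac{dJ}{da} = \int_{0}^{1} 2 s^{a} \log{\left(s \right)} \, ds = - \frac{2}{\left(a + 1\right)^{2}}.$$

Repeating $6$ times in total — each differentiation brings down another $\ln s$ — gives
$$\frac{d^{6}J}{da^{6}} = \int_{0}^{1} 2 s^{a} \log{\left(s \right)}^{6} \, ds = \frac{1440}{\left(a + 1\right)^{7}},$$
and the integrand here is exactly the target integrand, so $I = \frac{1440}{\left(a + 1\right)^{7}}$.

Setting $a = 2$:
$$I = \frac{160}{243}.$$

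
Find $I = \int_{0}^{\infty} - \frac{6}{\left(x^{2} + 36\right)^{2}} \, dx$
$- \frac{\pi}{144}$

Recall the elementary integral
$$J(a) = \int_{0}^{\infty} - \frac{6}{a^{2} + x^{2}} \, dx = - \frac{3 \pi}{a}.$$

Differentiating under the integral sign with respect to $a$,
$$\frac{dJ}{da} = \int_{0}^{\infty} \frac{12 a}{\left(a^{2} + x^{2}\right)^{2}} \, dx = \frac{3 \pi}{a^{2}},$$
so $\int_{0}^{\infty} - \frac{6}{\left(a^{2} + x^{2}\right)^{2}} \, dx = - \frac{3 \pi}{2 a^{3}}$.

Setting $a = 6$:
$$I = - \frac{\pi}{144}.$$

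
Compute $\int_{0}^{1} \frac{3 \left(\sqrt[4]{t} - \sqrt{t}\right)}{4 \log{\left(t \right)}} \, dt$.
$\log{\left(\frac{5^{\frac{3}{4}} \sqrt[4]{6}}{6} \right)}$

Consider the one-parameter family: let $I(a) = \int_{0}^{1} \frac{3 \left(\sqrt[4]{t} - t^{a}\right)}{4 \log{\left(t \right)}} \, dt$.

Since $\dfrac{\partial}{\partial a}\,t^{a} = t^{a} \ln t$, the $\ln t$ in the denominator cancels and
$$\frac{dI}{da} = \int_{0}^{1} - \frac{3}{4} t^{a} \, dt = - \frac{3}{4} \left[\frac{t^{a+1}}{a+1}\right]_0^1 = - \frac{3}{4 a + 4}.$$

Integrating with respect to $a$ gives $I(a) = - \frac{3 \log{\left(a + 1 \right)}}{4} - \frac{3 \log{\left(2 \right)}}{2} + \frac{3 \log{\left(5 \right)}}{4} + C$.

At $a = \frac{1}{4}$ the integrand is identically $0$, so $I(\frac{1}{4}) = 0$. The closed form gives $0$, hence $C = 0$.

Setting $a = \frac{1}{2}$:
$$I = \log{\left(\frac{5^{\frac{3}{4}} \sqrt[4]{6}}{6} \right)}.$$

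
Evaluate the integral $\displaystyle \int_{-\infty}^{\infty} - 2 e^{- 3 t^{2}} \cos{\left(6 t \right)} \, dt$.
$- \frac{2 \sqrt{3} \sqrt{\pi}}{3 e^{3}}$

Let $b$ denote the cosine frequency and define $I(b) = \int_{-\infty}^{\infty} - 2 e^{- 3 t^{2}} \cos{\left(b t \right)} \, dt$.

Differentiating under the integral sign,
$$I'(b) = \int_{-\infty}^{\infty} 2 t e^{- 3 t^{2}} \sin{\left(b t \right)} \, dt.$$

Integrate $\int_{-\infty}^{\infty} t \sin(b t)\, e^{- 3 t^{2}}\, dt$ by parts with $u = \sin(b t)$ and $dv = t\, e^{- 3 t^{2}}\, dt$, giving $v = - \frac{e^{- 3 t^{2}}}{6}$. The boundary term vanishes and
$$\int_{-\infty}^{\infty} t \sin(b t)\, e^{- 3 t^{2}}\, dt = \frac{b}{6} \int_{-\infty}^{\infty} \cos(b t)\, e^{- 3 t^{2}}\, dt,$$
so $I'(b) = - \frac{b}{6}\, I(b)$.

This is a separable first-order ODE; solving with the initial condition $I(0) = \int_{-\infty}^{\infty} - 2 e^{- 3 t^{2}}\,dt = - \frac{2 \sqrt{3} \sqrt{\pi}}{3}$ gives
$$I(b) = - \frac{2 \sqrt{3} \sqrt{\pi} e^{- \frac{b^{2}}{12}}}{3}.$$

Setting $b = 6$:
$$I = - \frac{2 \sqrt{3} \sqrt{\pi}}{3 e^{3}}.$$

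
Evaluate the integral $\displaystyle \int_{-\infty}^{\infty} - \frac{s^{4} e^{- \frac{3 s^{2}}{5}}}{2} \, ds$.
$- \frac{25 \sqrt{15} \sqrt{\pi}}{72}$

Begin with the known integral
$$J(a) = \int_{-\infty}^{\infty} - \frac{e^{- a s^{2}}}{2} \, ds = - \frac{\sqrt{\pi}}{2 \sqrt{a}}.$$

Differentiating under the integral sign brings down a factor of $(-s^2)$:
$$\frac{dJ}{da} = \int_{-\infty}^{\infty} \frac{s^{2} e^{- a s^{2}}}{2} \, ds = \frac{\sqrt{\pi}}{4 a^{\frac{3}{2}}}.$$

Repeating twice in total — each differentiation brings down another $(-s^2)$ — gives
$$\frac{d^{2}J}{da^{2}} = \int_{-\infty}^{\infty} - \frac{s^{4} e^{- a s^{2}}}{2} \, ds = - \frac{3 \sqrt{\pi}}{8 a^{\frac{5}{2}}},$$
and the integrand here is exactly the target integrand, so $I = - \frac{3 \sqrt{\pi}}{8 a^{\frac{5}{2}}}$.

Setting $a = \frac{3}{5}$:
$$I = - \frac{25 \sqrt{15} \sqrt{\pi}}{72}.$$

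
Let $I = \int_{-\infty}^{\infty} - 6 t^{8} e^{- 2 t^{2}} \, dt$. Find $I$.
$- \frac{315 \sqrt{2} \sqrt{\pi}}{256}$

Start from the elementary integral
$$J(a) = \int_{-\infty}^{\infty} - 6 e^{- a t^{2}} \, dt = - \frac{6 \sqrt{\pi}}{\sqrt{a}}.$$

Differentiating under the integral sign brings down a factor of $(-t^2)$:
$$\frac{dJ}{da} = \int_{-\infty}^{\infty} 6 t^{2} e^{- a t^{2}} \, dt = \frac{3 \sqrt{\pi}}{a^{\frac{3}{2}}}.$$

Repeating $4$ times in total — each differentiation brings down another $(-t^2)$ — gives
$$\frac{d^{4}J}{da^{4}} = \int_{-\infty}^{\infty} - 6 t^{8} e^{- a t^{2}} \, dt = - \frac{315 \sqrt{\pi}}{8 a^{\frac{9}{2}}},$$
and the integrand here is exactly the target integrand, so $I = - \frac{315 \sqrt{\pi}}{8 a^{\frac{9}{2}}}$.

Setting $a = 2$:
$$I = - \frac{315 \sqrt{2} \sqrt{\pi}}{256}.$$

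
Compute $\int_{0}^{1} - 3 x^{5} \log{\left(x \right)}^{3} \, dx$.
$\frac{1}{72}$

Consider the simpler parametrised integral
$$J(a) = \int_{0}^{1} - 3 x^{a} \, dx = - \frac{3}{a + 1}.$$

Differentiating under the integral sign brings down a factor of $\ln x$:
$$\frac{dJ}{da} = \int_{0}^{1} - 3 x^{a} \log{\left(x \right)} \, dx = \frac{3}{\left(a + 1\right)^{2}}.$$

Repeating $3$ times in total — each differentiation brings down another $\ln x$ — gives
$$\frac{d^{3}J}{da^{3}} = \int_{0}^{1} - 3 x^{a} \log{\left(x \right)}^{3} \, dx = \frac{18}{\left(a + 1\right)^{4}},$$
and the integrand here is exactly the target integrand, so $I = \frac{18}{\left(a + 1\right)^{4}}$.

Setting $a = 5$:
$$I = \frac{1}{72}.$$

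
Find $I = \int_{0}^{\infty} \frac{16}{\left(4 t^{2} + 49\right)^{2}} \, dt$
$\frac{2 \pi}{343}$

Recall the elementary integral
$$J(a) = \int_{0}^{\infty} \frac{1}{a^{2} + t^{2}} \, dt = \frac{\pi}{2 a}.$$

Differentiating under the integral sign with respect to $a$,
$$\frac{dJ}{da} = \int_{0}^{\infty} - \frac{2 a}{\left(a^{2} + t^{2}\right)^{2}} \, dt = - \frac{\pi}{2 a^{2}},$$
so $\int_{0}^{\infty} \frac{1}{\left(a^{2} + t^{2}\right)^{2}} \, dt = \frac{\pi}{4 a^{3}}$.

Setting $a = \frac{7}{2}$:
$$I = \frac{2 \pi}{343}.$$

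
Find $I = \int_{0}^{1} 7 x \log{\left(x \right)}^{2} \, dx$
$\frac{7}{4}$

Begin with the known integral
$$J(a) = \int_{0}^{1} 7 x^{a} \, dx = \frac{7}{a + 1}.$$

Differentiating under the integral sign brings down a factor of $\ln x$:
$$\frac{dJ}{da} = \int_{0}^{1} 7 x^{a} \log{\left(x \right)} \, dx = - \frac{7}{\left(a + 1\right)^{2}}.$$

Repeating twice in total — each differentiation brings down another $\ln x$ — gives
$$\frac{d^{2}J}{da^{2}} = \int_{0}^{1} 7 x^{a} \log{\left(x \right)}^{2} \, dx = \frac{14}{\left(a + 1\right)^{3}},$$
and the integrand here is exactly the target integrand, so $I = \frac{14}{\left(a + 1\right)^{3}}$.

Setting $a = 1$:
$$I = \frac{7}{4}.$$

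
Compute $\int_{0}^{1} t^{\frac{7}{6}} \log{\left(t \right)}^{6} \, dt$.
$\frac{201553920}{62748517}$

Consider the simpler parametrised integral
$$J(a) = \int_{0}^{1} t^{a} \, dt = \frac{1}{a + 1}.$$

Differentiating under the integral sign brings down a factor of $\ln t$:
$$\frac{dJ}{da} = \int_{0}^{1} t^{a} \log{\left(t \right)} \, dt = - \frac{1}{\left(a + 1\right)^{2}}.$$

Repeating $6$ times in total — each differentiation brings down another $\ln t$ — gives
$$\frac{d^{6}J}{da^{6}} = \int_{0}^{1} t^{a} \log{\left(t \right)}^{6} \, dt = \frac{720}{\left(a + 1\right)^{7}},$$
and the integrand here is exactly the target integrand, so $I = \frac{720}{\left(a + 1\right)^{7}}$.

Setting $a = \frac{7}{6}$:
$$I = \frac{201553920}{62748517}.$$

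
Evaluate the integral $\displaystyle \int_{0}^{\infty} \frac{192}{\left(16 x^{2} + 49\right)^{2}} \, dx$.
$\frac{12 \pi}{343}$

Recall the elementary integral
$$J(a) = \int_{0}^{\infty} \frac{3}{4 \left(a^{2} + x^{2}\right)} \, dx = \frac{3 \pi}{8 a}.$$

Differentiating under the integral sign with respect to $a$,
$$\frac{dJ}{da} = \int_{0}^{\infty} - \frac{3 a}{2 \left(a^{2} + x^{2}\right)^{2}} \, dx = - \frac{3 \pi}{8 a^{2}},$$
so $\int_{0}^{\infty} \frac{3}{4 \left(a^{2} + x^{2}\right)^{2}} \, dx = \frac{3 \pi}{16 a^{3}}$.

Setting $a = \frac{7}{4}$:
$$I = \frac{12 \pi}{343}.$$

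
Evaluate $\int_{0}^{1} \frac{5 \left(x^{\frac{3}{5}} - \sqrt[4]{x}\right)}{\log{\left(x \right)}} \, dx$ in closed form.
$\log{\left(\frac{33554432}{9765625} \right)}$

Introduce a parameter $a$ in the exponent: let $I(a) = \int_{0}^{1} \frac{5 \left(- \sqrt[4]{x} + x^{a}\right)}{\log{\left(x \right)}} \, dx$.

Since $\dfrac{\partial}{\partial a}\,x^{a} = x^{a} \ln x$, the $\ln x$ in the denominator cancels and
$$\frac{dI}{da} = \int_{0}^{1} 5 x^{a} \, dx = 5 \left[\frac{x^{a+1}}{a+1}\right]_0^1 = \frac{5}{a + 1}.$$

Integrating with respect to $a$ gives $I(a) = \log{\left(\frac{1024 \left(a + 1\right)^{5}}{3125} \right)} + C$.

At $a = \frac{1}{4}$ the integrand is identically $0$, so $I(\frac{1}{4}) = 0$. The closed form gives $0$, hence $C = 0$.

Setting $a = \frac{3}{5}$:
$$I = \log{\left(\frac{33554432}{9765625} \right)}.$$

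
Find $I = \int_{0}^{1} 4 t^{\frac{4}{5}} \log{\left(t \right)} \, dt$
$- \frac{100}{81}$

Begin with the known integral
$$J(a) = \int_{0}^{1} 4 t^{a} \, dt = \frac{4}{a + 1}.$$

Differentiating under the integral sign brings down a factor of $\ln t$:
$$\frac{dJ}{da} = \int_{0}^{1} 4 t^{a} \log{\left(t \right)} \, dt = - \frac{4}{\left(a + 1\right)^{2}}.$$

The integral on the left is $I$, so $I = - \frac{4}{\left(a + 1\right)^{2}}$.

Setting $a = \frac{4}{5}$:
$$I = - \frac{100}{81}.$$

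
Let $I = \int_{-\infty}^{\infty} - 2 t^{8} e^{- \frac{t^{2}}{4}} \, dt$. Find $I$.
$- 6720 \sqrt{\pi}$

Consider the simpler parametrised integral
$$J(a) = \int_{-\infty}^{\infty} - 2 e^{- a t^{2}} \, dt = - \frac{2 \sqrt{\pi}}{\sqrt{a}}.$$

Differentiating under the integral sign brings down a factor of $(-t^2)$:
$$\frac{dJ}{da} = \int_{-\infty}^{\infty} 2 t^{2} e^{- a t^{2}} \, dt = \frac{\sqrt{\pi}}{a^{\frac{3}{2}}}.$$

Repeating $4$ times in total — each differentiation brings down another $(-t^2)$ — gives
$$\frac{d^{4}J}{da^{4}} = \int_{-\infty}^{\infty} - 2 t^{8} e^{- a t^{2}} \, dt = - \frac{105 \sqrt{\pi}}{8 a^{\frac{9}{2}}},$$
and the integrand here is exactly the target integrand, so $I = - \frac{105 \sqrt{\pi}}{8 a^{\frac{9}{2}}}$.

Setting $a = \frac{1}{4}$:
$$I = - 6720 \sqrt{\pi}.$$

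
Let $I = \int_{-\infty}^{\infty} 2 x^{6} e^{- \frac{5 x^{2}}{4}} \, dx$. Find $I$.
$\frac{96 \sqrt{5} \sqrt{\pi}}{125}$

Begin with the known integral
$$J(a) = \int_{-\infty}^{\infty} 2 e^{- a x^{2}} \, dx = \frac{2 \sqrt{\pi}}{\sqrt{a}}.$$

Differentiating under the integral sign brings down a factor of $(-x^2)$:
$$\frac{dJ}{da} = \int_{-\infty}^{\infty} - 2 x^{2} e^{- a x^{2}} \, dx = - \frac{\sqrt{\pi}}{a^{\frac{3}{2}}}.$$

Repeating $3$ times in total — each differentiation brings down another $(-x^2)$ — gives
$$\frac{d^{3}J}{da^{3}} = \int_{-\infty}^{\infty} - 2 x^{6} e^{- a x^{2}} \, dx = - \frac{15 \sqrt{\pi}}{4 a^{\frac{7}{2}}},$$
and the integrand here is $(-1)^{3}$ times the target integrand, so $I = (-1)^{3}\,\frac{d^{3}J}{da^{3}} = \frac{15 \sqrt{\pi}}{4 a^{\frac{7}{2}}}$.

Setting $a = \frac{5}{4}$:
$$I = \frac{96 \sqrt{5} \sqrt{\pi}}{125}.$$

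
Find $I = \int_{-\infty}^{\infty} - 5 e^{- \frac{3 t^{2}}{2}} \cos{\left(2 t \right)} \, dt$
$- \frac{5 \sqrt{6} \sqrt{\pi}}{3 e^{\frac{2}{3}}}$

Treat the cosine frequency as a parameter and define $I(b) = \int_{-\infty}^{\infty} - 5 e^{- \frac{3 t^{2}}{2}} \cos{\left(b t \right)} \, dt$.

Differentiating under the integral sign,
$$I'(b) = \int_{-\infty}^{\infty} 5 t e^{- \frac{3 t^{2}}{2}} \sin{\left(b t \right)} \, dt.$$

Integrate $\int_{-\infty}^{\infty} t \sin(b t)\, e^{- \frac{3 t^{2}}{2}}\, dt$ by parts with $u = \sin(b t)$ and $dv = t\, e^{- \frac{3 t^{2}}{2}}\, dt$, giving $v = - \frac{e^{- \frac{3 t^{2}}{2}}}{3}$. The boundary term vanishes and
$$\int_{-\infty}^{\infty} t \sin(b t)\, e^{- \frac{3 t^{2}}{2}}\, dt = \frac{b}{3} \int_{-\infty}^{\infty} \cos(b t)\, e^{- \frac{3 t^{2}}{2}}\, dt,$$
so $I'(b) = - \frac{b}{3}\, I(b)$.

This is a separable first-order ODE; solving with the initial condition $I(0) = \int_{-\infty}^{\infty} - 5 e^{- \frac{3 t^{2}}{2}}\,dt = - \frac{5 \sqrt{6} \sqrt{\pi}}{3}$ gives
$$I(b) = - \frac{5 \sqrt{6} \sqrt{\pi} e^{- \frac{b^{2}}{6}}}{3}.$$

Setting $b = 2$:
$$I = - \frac{5 \sqrt{6} \sqrt{\pi}}{3 e^{\frac{2}{3}}}.$$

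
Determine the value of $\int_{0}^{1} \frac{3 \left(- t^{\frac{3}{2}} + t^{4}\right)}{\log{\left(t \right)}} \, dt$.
$\log{\left(8 \right)}$

Replace the exponent $4$ by a parameter $a$: let $I(a) = \int_{0}^{1} \frac{3 \left(- t^{\frac{3}{2}} + t^{a}\right)}{\log{\left(t \right)}} \, dt$.

Since $\dfrac{\partial}{\partial a}\,t^{a} = t^{a} \ln t$, the $\ln t$ in the denominator cancels and
$$\frac{dI}{da} = \int_{0}^{1} 3 t^{a} \, dt = 3 \left[\frac{t^{a+1}}{a+1}\right]_0^1 = \frac{3}{a + 1}.$$

Integrating with respect to $a$ gives $I(a) = \log{\left(\frac{8 \left(a + 1\right)^{3}}{125} \right)} + C$.

At $a = \frac{3}{2}$ the integrand is identically $0$, so $I(\frac{3}{2}) = 0$. The closed form gives $0$, hence $C = 0$.

Setting $a = 4$:
$$I = \log{\left(8 \right)}.$$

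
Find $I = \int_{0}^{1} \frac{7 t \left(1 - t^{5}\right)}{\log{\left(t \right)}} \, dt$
$\log{\left(\frac{128}{823543} \right)}$

Replace the exponent $6$ by a parameter $a$: let $I(a) = \int_{0}^{1} \frac{7 \left(t - t^{a}\right)}{\log{\left(t \right)}} \, dt$.

Since $\dfrac{\partial}{\partial a}\,t^{a} = t^{a} \ln t$, the $\ln t$ in the denominator cancels and
$$\frac{dI}{da} = \int_{0}^{1} -7 t^{a} \, dt = -7 \left[\frac{t^{a+1}}{a+1}\right]_0^1 = - \frac{7}{a + 1}.$$

Integrating with respect to $a$ gives $I(a) = \log{\left(\frac{128}{\left(a + 1\right)^{7}} \right)} + C$.

At $a = 1$ the integrand is identically $0$, so $I(1) = 0$. The closed form gives $0$, hence $C = 0$.

Setting $a = 6$:
$$I = \log{\left(\frac{128}{823543} \right)}.$$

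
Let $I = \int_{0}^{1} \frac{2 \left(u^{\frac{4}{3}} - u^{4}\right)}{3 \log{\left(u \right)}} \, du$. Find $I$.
$\log{\left(\frac{\sqrt[3]{15} \cdot 7^{\frac{2}{3}}}{15} \right)}$

Replace the exponent $\frac{4}{3}$ by a parameter $a$: let $I(a) = \int_{0}^{1} \frac{2 \left(- u^{4} + u^{a}\right)}{3 \log{\left(u \right)}} \, du$.

Since $\dfrac{\partial}{\partial a}\,u^{a} = u^{a} \ln u$, the $\ln u$ in the denominator cancels and
$$\frac{dI}{da} = \int_{0}^{1} \frac{2}{3} u^{a} \, du = \frac{2}{3} \left[\frac{u^{a+1}}{a+1}\right]_0^1 = \frac{2}{3 \left(a + 1\right)}.$$

Integrating with respect to $a$ gives $I(a) = \frac{2 \log{\left(a + 1 \right)}}{3} - \frac{2 \log{\left(5 \right)}}{3} + C$.

At $a = 4$ the integrand is identically $0$, so $I(4) = 0$. The closed form gives $0$, hence $C = 0$.

Setting $a = \frac{4}{3}$:
$$I = \log{\left(\frac{\sqrt[3]{15} \cdot 7^{\frac{2}{3}}}{15} \right)}.$$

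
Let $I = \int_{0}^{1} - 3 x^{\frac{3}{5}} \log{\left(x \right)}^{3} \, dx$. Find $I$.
$\frac{5625}{2048}$

Consider the simpler parametrised integral
$$J(a) = \int_{0}^{1} - 3 x^{a} \, dx = - \frac{3}{a + 1}.$$

Differentiating under the integral sign brings down a factor of $\ln x$:
$$\frac{dJ}{da} = \int_{0}^{1} - 3 x^{a} \log{\left(x \right)} \, dx = \frac{3}{\left(a + 1\right)^{2}}.$$

Repeating $3$ times in total — each differentiation brings down another $\ln x$ — gives
$$\frac{d^{3}J}{da^{3}} = \int_{0}^{1} - 3 x^{a} \log{\left(x \right)}^{3} \, dx = \frac{18}{\left(a + 1\right)^{4}},$$
and the integrand here is exactly the target integrand, so $I = \frac{18}{\left(a + 1\right)^{4}}$.

Setting $a = \frac{3}{5}$:
$$I = \frac{5625}{2048}.$$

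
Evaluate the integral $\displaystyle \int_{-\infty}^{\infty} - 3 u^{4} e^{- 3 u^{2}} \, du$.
$- \frac{\sqrt{3} \sqrt{\pi}}{12}$

Start from the elementary integral
$$J(a) = \int_{-\infty}^{\infty} - 3 e^{- a u^{2}} \, du = - \frac{3 \sqrt{\pi}}{\sqrt{a}}.$$

Differentiating under the integral sign brings down a factor of $(-u^2)$:
$$\frac{dJ}{da} = \int_{-\infty}^{\infty} 3 u^{2} e^{- a u^{2}} \, du = \frac{3 \sqrt{\pi}}{2 a^{\frac{3}{2}}}.$$

Repeating twice in total — each differentiation brings down another $(-u^2)$ — gives
$$\frac{d^{2}J}{da^{2}} = \int_{-\infty}^{\infty} - 3 u^{4} e^{- a u^{2}} \, du = - \frac{9 \sqrt{\pi}}{4 a^{\frac{5}{2}}},$$
and the integrand here is exactly the target integrand, so $I = - \frac{9 \sqrt{\pi}}{4 a^{\frac{5}{2}}}$.

Setting $a = 3$:
$$I = - \frac{\sqrt{3} \sqrt{\pi}}{12}.$$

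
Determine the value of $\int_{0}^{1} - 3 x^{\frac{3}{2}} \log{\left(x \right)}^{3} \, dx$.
$\frac{288}{625}$

Consider the simpler parametrised integral
$$J(a) = \int_{0}^{1} - 3 x^{a} \, dx = - \frac{3}{a + 1}.$$

Differentiating under the integral sign brings down a factor of $\ln x$:
$$\frac{dJ}{da} = \int_{0}^{1} - 3 x^{a} \log{\left(x \right)} \, dx = \frac{3}{\left(a + 1\right)^{2}}.$$

Repeating $3$ times in total — each differentiation brings down another $\ln x$ — gives
$$\frac{d^{3}J}{da^{3}} = \int_{0}^{1} - 3 x^{a} \log{\left(x \right)}^{3} \, dx = \frac{18}{\left(a + 1\right)^{4}},$$
and the integrand here is exactly the target integrand, so $I = \frac{18}{\left(a + 1\right)^{4}}$.

Setting $a = \frac{3}{2}$:
$$I = \frac{288}{625}.$$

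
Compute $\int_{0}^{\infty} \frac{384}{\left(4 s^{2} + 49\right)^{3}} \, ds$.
$\frac{36 \pi}{16807}$

Recall the elementary integral
$$J(a) = \int_{0}^{\infty} \frac{6}{a^{2} + s^{2}} \, ds = \frac{3 \pi}{a}.$$

Differentiating under the integral sign with respect to $a$,
$$\frac{dJ}{da} = \int_{0}^{\infty} - \frac{12 a}{\left(a^{2} + s^{2}\right)^{2}} \, ds = - \frac{3 \pi}{a^{2}},$$
so $\int_{0}^{\infty} \frac{6}{\left(a^{2} + s^{2}\right)^{2}} \, ds = \frac{3 \pi}{2 a^{3}}$.

Repeating — each differentiation of $1/(s^2+a^2)^j$ produces $-2ja/(s^2+a^2)^{j+1}$ — and dividing through by $-2ja$ at each step yields, after $2$ differentiations in total,
$$\int_{0}^{\infty} \frac{6}{\left(a^{2} + s^{2}\right)^{3}} \, ds = \frac{9 \pi}{8 a^{5}}.$$

Setting $a = \frac{7}{2}$:
$$I = \frac{36 \pi}{16807}.$$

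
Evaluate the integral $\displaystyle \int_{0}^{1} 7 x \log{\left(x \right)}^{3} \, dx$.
$- \frac{21}{8}$

Start from the elementary integral
$$J(a) = \int_{0}^{1} 7 x^{a} \, dx = \frac{7}{a + 1}.$$

Differentiating under the integral sign brings down a factor of $\ln x$:
$$\frac{dJ}{da} = \int_{0}^{1} 7 x^{a} \log{\left(x \right)} \, dx = - \frac{7}{\left(a + 1\right)^{2}}.$$

Repeating $3$ times in total — each differentiation brings down another $\ln x$ — gives
$$\frac{d^{3}J}{da^{3}} = \int_{0}^{1} 7 x^{a} \log{\left(x \right)}^{3} \, dx = - \frac{42}{\left(a + 1\right)^{4}},$$
and the integrand here is exactly the target integrand, so $I = - \frac{42}{\left(a + 1\right)^{4}}$.

Setting $a = 1$:
$$I = - \frac{21}{8}.$$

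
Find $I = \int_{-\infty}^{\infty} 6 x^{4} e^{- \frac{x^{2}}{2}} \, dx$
$18 \sqrt{2} \sqrt{\pi}$

Start from the elementary integral
$$J(a) = \int_{-\infty}^{\infty} 6 e^{- a x^{2}} \, dx = \frac{6 \sqrt{\pi}}{\sqrt{a}}.$$

Differentiating under the integral sign brings down a factor of $(-x^2)$:
$$\frac{dJ}{da} = \int_{-\infty}^{\infty} - 6 x^{2} e^{- a x^{2}} \, dx = - \frac{3 \sqrt{\pi}}{a^{\frac{3}{2}}}.$$

Repeating twice in total — each differentiation brings down another $(-x^2)$ — gives
$$\frac{d^{2}J}{da^{2}} = \int_{-\infty}^{\infty} 6 x^{4} e^{- a x^{2}} \, dx = \frac{9 \sqrt{\pi}}{2 a^{\frac{5}{2}}},$$
and the integrand here is exactly the target integrand, so $I = \frac{9 \sqrt{\pi}}{2 a^{\frac{5}{2}}}$.

Setting $a = \frac{1}{2}$:
$$I = 18 \sqrt{2} \sqrt{\pi}.$$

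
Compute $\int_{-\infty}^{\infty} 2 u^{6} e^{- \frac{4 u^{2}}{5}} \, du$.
$\frac{1875 \sqrt{5} \sqrt{\pi}}{512}$

Begin with the known integral
$$J(a) = \int_{-\infty}^{\infty} 2 e^{- a u^{2}} \, du = \frac{2 \sqrt{\pi}}{\sqrt{a}}.$$

Differentiating under the integral sign brings down a factor of $(-u^2)$:
$$\frac{dJ}{da} = \int_{-\infty}^{\infty} - 2 u^{2} e^{- a u^{2}} \, du = - \frac{\sqrt{\pi}}{a^{\frac{3}{2}}}.$$

Repeating $3$ times in total — each differentiation brings down another $(-u^2)$ — gives
$$\frac{d^{3}J}{da^{3}} = \int_{-\infty}^{\infty} - 2 u^{6} e^{- a u^{2}} \, du = - \frac{15 \sqrt{\pi}}{4 a^{\frac{7}{2}}},$$
and the integrand here is $(-1)^{3}$ times the target integrand, so $I = (-1)^{3}\,\frac{d^{3}J}{da^{3}} = \frac{15 \sqrt{\pi}}{4 a^{\frac{7}{2}}}$.

Setting $a = \frac{4}{5}$:
$$I = \frac{1875 \sqrt{5} \sqrt{\pi}}{512}.$$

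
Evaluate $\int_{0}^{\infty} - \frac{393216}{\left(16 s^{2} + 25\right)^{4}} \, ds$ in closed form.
$- \frac{3072 \pi}{15625}$

Start from the standard arctangent integral
$$J(a) = \int_{0}^{\infty} - \frac{6}{a^{2} + s^{2}} \, ds = - \frac{3 \pi}{a}.$$

Differentiating under the integral sign with respect to $a$,
$$\frac{dJ}{da} = \int_{0}^{\infty} \frac{12 a}{\left(a^{2} + s^{2}\right)^{2}} \, ds = \frac{3 \pi}{a^{2}},$$
so $\int_{0}^{\infty} - \frac{6}{\left(a^{2} + s^{2}\right)^{2}} \, ds = - \frac{3 \pi}{2 a^{3}}$.

Repeating — each differentiation of $1/(s^2+a^2)^j$ produces $-2ja/(s^2+a^2)^{j+1}$ — and dividing through by $-2ja$ at each step yields, after $3$ differentiations in total,
$$\int_{0}^{\infty} - \frac{6}{\left(a^{2} + s^{2}\right)^{4}} \, ds = - \frac{15 \pi}{16 a^{7}}.$$

Setting $a = \frac{5}{4}$:
$$I = - \frac{3072 \pi}{15625}.$$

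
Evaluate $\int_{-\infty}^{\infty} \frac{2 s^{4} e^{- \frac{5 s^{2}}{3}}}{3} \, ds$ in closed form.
$\frac{9 \sqrt{15} \sqrt{\pi}}{250}$

Start from the elementary integral
$$J(a) = \int_{-\infty}^{\infty} \frac{2 e^{- a s^{2}}}{3} \, ds = \frac{2 \sqrt{\pi}}{3 \sqrt{a}}.$$

Differentiating under the integral sign brings down a factor of $(-s^2)$:
$$\frac{dJ}{da} = \int_{-\infty}^{\infty} - \frac{2 s^{2} e^{- a s^{2}}}{3} \, ds = - \frac{\sqrt{\pi}}{3 a^{\frac{3}{2}}}.$$

Repeating twice in total — each differentiation brings down another $(-s^2)$ — gives
$$\frac{d^{2}J}{da^{2}} = \int_{-\infty}^{\infty} \frac{2 s^{4} e^{- a s^{2}}}{3} \, ds = \frac{\sqrt{\pi}}{2 a^{\frac{5}{2}}},$$
and the integrand here is exactly the target integrand, so $I = \frac{\sqrt{\pi}}{2 a^{\frac{5}{2}}}$.

Setting $a = \frac{5}{3}$:
$$I = \frac{9 \sqrt{15} \sqrt{\pi}}{250}.$$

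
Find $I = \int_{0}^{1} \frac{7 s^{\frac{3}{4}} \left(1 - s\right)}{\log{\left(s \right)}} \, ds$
$\log{\left(\frac{823543}{19487171} \right)}$

Introduce a parameter $a$ in the exponent: let $I(a) = \int_{0}^{1} \frac{7 \left(- s^{\frac{7}{4}} + s^{a}\right)}{\log{\left(s \right)}} \, ds$.

Since $\dfrac{\partial}{\partial a}\,s^{a} = s^{a} \ln s$, the $\ln s$ in the denominator cancels and
$$\frac{dI}{da} = \int_{0}^{1} 7 s^{a} \, ds = 7 \left[\frac{s^{a+1}}{a+1}\right]_0^1 = \frac{7}{a + 1}.$$

Integrating with respect to $a$ gives $I(a) = \log{\left(\frac{16384 \left(a + 1\right)^{7}}{19487171} \right)} + C$.

At $a = \frac{7}{4}$ the integrand is identically $0$, so $I(\frac{7}{4}) = 0$. The closed form gives $0$, hence $C = 0$.

Setting $a = \frac{3}{4}$:
$$I = \log{\left(\frac{823543}{19487171} \right)}.$$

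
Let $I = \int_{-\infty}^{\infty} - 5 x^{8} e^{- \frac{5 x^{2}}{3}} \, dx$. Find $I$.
$- \frac{1701 \sqrt{15} \sqrt{\pi}}{2000}$

Start from the elementary integral
$$J(a) = \int_{-\infty}^{\infty} - 5 e^{- a x^{2}} \, dx = - \frac{5 \sqrt{\pi}}{\sqrt{a}}.$$

Differentiating under the integral sign brings down a factor of $(-x^2)$:
$$\frac{dJ}{da} = \int_{-\infty}^{\infty} 5 x^{2} e^{- a x^{2}} \, dx = \frac{5 \sqrt{\pi}}{2 a^{\frac{3}{2}}}.$$

Repeating $4$ times in total — each differentiation brings down another $(-x^2)$ — gives
$$\frac{d^{4}J}{da^{4}} = \int_{-\infty}^{\infty} - 5 x^{8} e^{- a x^{2}} \, dx = - \frac{525 \sqrt{\pi}}{16 a^{\frac{9}{2}}},$$
and the integrand here is exactly the target integrand, so $I = - \frac{525 \sqrt{\pi}}{16 a^{\frac{9}{2}}}$.

Setting $a = \frac{5}{3}$:
$$I = - \frac{1701 \sqrt{15} \sqrt{\pi}}{2000}.$$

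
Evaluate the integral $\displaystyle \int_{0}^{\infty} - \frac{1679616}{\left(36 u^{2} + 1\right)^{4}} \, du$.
$- 43740 \pi$

Recall the elementary integral
$$J(a) = \int_{0}^{\infty} - \frac{1}{a^{2} + u^{2}} \, du = - \frac{\pi}{2 a}.$$

Differentiating under the integral sign with respect to $a$,
$$\frac{dJ}{da} = \int_{0}^{\infty} \frac{2 a}{\left(a^{2} + u^{2}\right)^{2}} \, du = \frac{\pi}{2 a^{2}},$$
so $\int_{0}^{\infty} - \frac{1}{\left(a^{2} + u^{2}\right)^{2}} \, du = - \frac{\pi}{4 a^{3}}$.

Repeating — each differentiation of $1/(u^2+a^2)^j$ produces $-2ja/(u^2+a^2)^{j+1}$ — and dividing through by $-2ja$ at each step yields, after $3$ differentiations in total,
$$\int_{0}^{\infty} - \frac{1}{\left(a^{2} + u^{2}\right)^{4}} \, du = - \frac{5 \pi}{32 a^{7}}.$$

Setting $a = \frac{1}{6}$:
$$I = - 43740 \pi.$$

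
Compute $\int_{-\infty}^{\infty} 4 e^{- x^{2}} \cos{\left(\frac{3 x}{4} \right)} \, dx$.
$\frac{4 \sqrt{\pi}}{e^{\frac{9}{64}}}$

Treat the cosine frequency as a parameter and define $I(b) = \int_{-\infty}^{\infty} 4 e^{- x^{2}} \cos{\left(b x \right)} \, dx$.

Differentiating under the integral sign,
$$I'(b) = \int_{-\infty}^{\infty} - 4 x e^{- x^{2}} \sin{\left(b x \right)} \, dx.$$

Integrate $\int_{-\infty}^{\infty} x \sin(b x)\, e^{- x^{2}}\, dx$ by parts with $u = \sin(b x)$ and $dv = x\, e^{- x^{2}}\, dx$, giving $v = - \frac{e^{- x^{2}}}{2}$. The boundary term vanishes and
$$\int_{-\infty}^{\infty} x \sin(b x)\, e^{- x^{2}}\, dx = \frac{b}{2} \int_{-\infty}^{\infty} \cos(b x)\, e^{- x^{2}}\, dx,$$
so $I'(b) = - \frac{b}{2}\, I(b)$.

This is a separable first-order ODE; solving with the initial condition $I(0) = \int_{-\infty}^{\infty} 4 e^{- x^{2}}\,dx = 4 \sqrt{\pi}$ gives
$$I(b) = 4 \sqrt{\pi} e^{- \frac{b^{2}}{4}}.$$

Setting $b = \frac{3}{4}$:
$$I = \frac{4 \sqrt{\pi}}{e^{\frac{9}{64}}}.$$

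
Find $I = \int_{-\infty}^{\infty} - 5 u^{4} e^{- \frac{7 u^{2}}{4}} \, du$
$- \frac{120 \sqrt{7} \sqrt{\pi}}{343}$

Start from the elementary integral
$$J(a) = \int_{-\infty}^{\infty} - 5 e^{- a u^{2}} \, du = - \frac{5 \sqrt{\pi}}{\sqrt{a}}.$$

Differentiating under the integral sign brings down a factor of $(-u^2)$:
$$\frac{dJ}{da} = \int_{-\infty}^{\infty} 5 u^{2} e^{- a u^{2}} \, du = \frac{5 \sqrt{\pi}}{2 a^{\frac{3}{2}}}.$$

Repeating twice in total — each differentiation brings down another $(-u^2)$ — gives
$$\frac{d^{2}J}{da^{2}} = \int_{-\infty}^{\infty} - 5 u^{4} e^{- a u^{2}} \, du = - \frac{15 \sqrt{\pi}}{4 a^{\frac{5}{2}}},$$
and the integrand here is exactly the target integrand, so $I = - \frac{15 \sqrt{\pi}}{4 a^{\frac{5}{2}}}$.

Setting $a = \frac{7}{4}$:
$$I = - \frac{120 \sqrt{7} \sqrt{\pi}}{343}.$$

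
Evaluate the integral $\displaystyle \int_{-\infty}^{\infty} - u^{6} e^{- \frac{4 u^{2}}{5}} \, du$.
$- \frac{1875 \sqrt{5} \sqrt{\pi}}{1024}$

Start from the elementary integral
$$J(a) = \int_{-\infty}^{\infty} - e^{- a u^{2}} \, du = - \frac{\sqrt{\pi}}{\sqrt{a}}.$$

Differentiating under the integral sign brings down a factor of $(-u^2)$:
$$\frac{dJ}{da} = \int_{-\infty}^{\infty} u^{2} e^{- a u^{2}} \, du = \frac{\sqrt{\pi}}{2 a^{\frac{3}{2}}}.$$

Repeating $3$ times in total — each differentiation brings down another $(-u^2)$ — gives
$$\frac{d^{3}J}{da^{3}} = \int_{-\infty}^{\infty} u^{6} e^{- a u^{2}} \, du = \frac{15 \sqrt{\pi}}{8 a^{\frac{7}{2}}},$$
and the integrand here is $(-1)^{3}$ times the target integrand, so $I = (-1)^{3}\,\frac{d^{3}J}{da^{3}} = - \frac{15 \sqrt{\pi}}{8 a^{\frac{7}{2}}}$.

Setting $a = \frac{4}{5}$:
$$I = - \frac{1875 \sqrt{5} \sqrt{\pi}}{1024}.$$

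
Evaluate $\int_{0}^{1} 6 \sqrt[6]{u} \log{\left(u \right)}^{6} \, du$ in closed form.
$\frac{1209323520}{823543}$

Start from the elementary integral
$$J(a) = \int_{0}^{1} 6 u^{a} \, du = \frac{6}{a + 1}.$$

Differentiating under the integral sign brings down a factor of $\ln u$:
$$\frac{dJ}{da} = \int_{0}^{1} 6 u^{a} \log{\left(u \right)} \, du = - \frac{6}{\left(a + 1\right)^{2}}.$$

Repeating $6$ times in total — each differentiation brings down another $\ln u$ — gives
$$\frac{d^{6}J}{da^{6}} = \int_{0}^{1} 6 u^{a} \log{\left(u \right)}^{6} \, du = \frac{4320}{\left(a + 1\right)^{7}},$$
and the integrand here is exactly the target integrand, so $I = \frac{4320}{\left(a + 1\right)^{7}}$.

Setting $a = \frac{1}{6}$:
$$I = \frac{1209323520}{823543}.$$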